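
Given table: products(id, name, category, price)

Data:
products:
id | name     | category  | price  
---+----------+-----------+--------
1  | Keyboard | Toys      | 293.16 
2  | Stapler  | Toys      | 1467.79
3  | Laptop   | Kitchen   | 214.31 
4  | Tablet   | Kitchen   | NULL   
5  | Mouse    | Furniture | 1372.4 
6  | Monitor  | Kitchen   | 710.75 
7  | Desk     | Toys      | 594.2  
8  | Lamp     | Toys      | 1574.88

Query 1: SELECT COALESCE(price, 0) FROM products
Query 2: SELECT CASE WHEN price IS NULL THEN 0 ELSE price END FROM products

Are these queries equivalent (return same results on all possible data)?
Yes, equivalent

Both queries return: [(0,), (214.31,), (293.16,), (594.2,), (710.75,), (1372.4,), (1467.79,), (1574.88,)]

Reason: COALESCE vs CASE for NULL handling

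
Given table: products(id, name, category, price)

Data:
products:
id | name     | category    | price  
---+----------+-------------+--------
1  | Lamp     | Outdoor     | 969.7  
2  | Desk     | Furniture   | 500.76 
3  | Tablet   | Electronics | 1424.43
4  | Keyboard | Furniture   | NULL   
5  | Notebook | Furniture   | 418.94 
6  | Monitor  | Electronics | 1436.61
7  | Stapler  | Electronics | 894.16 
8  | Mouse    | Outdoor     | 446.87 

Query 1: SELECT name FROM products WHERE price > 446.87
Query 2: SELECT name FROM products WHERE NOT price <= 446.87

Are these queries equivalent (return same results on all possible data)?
Yes, equivalent

Both queries return: [('Desk',), ('Lamp',), ('Monitor',), ('Stapler',), ('Tablet',)]

Reason: Both filter price > 446.87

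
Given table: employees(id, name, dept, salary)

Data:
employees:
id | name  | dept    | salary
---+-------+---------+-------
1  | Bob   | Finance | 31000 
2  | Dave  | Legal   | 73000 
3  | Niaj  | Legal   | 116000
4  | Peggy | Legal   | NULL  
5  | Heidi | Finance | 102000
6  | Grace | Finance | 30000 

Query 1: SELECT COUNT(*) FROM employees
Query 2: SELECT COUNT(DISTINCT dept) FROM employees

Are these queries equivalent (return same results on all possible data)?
No, not equivalent

Query 1 returns: [(6,)]
Query 2 returns: [(2,)]

Reason: COUNT(*) counts rows, COUNT(DISTINCT dept) counts unique depts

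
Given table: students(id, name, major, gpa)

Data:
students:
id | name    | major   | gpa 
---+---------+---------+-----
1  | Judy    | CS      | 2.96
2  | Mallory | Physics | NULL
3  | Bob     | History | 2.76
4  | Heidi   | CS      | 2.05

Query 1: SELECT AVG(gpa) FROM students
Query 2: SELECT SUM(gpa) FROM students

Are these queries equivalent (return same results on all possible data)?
No, not equivalent

Query 1 returns: [(2.59,)]
Query 2 returns: [(7.77,)]

Reason: AVG vs SUM give different aggregate values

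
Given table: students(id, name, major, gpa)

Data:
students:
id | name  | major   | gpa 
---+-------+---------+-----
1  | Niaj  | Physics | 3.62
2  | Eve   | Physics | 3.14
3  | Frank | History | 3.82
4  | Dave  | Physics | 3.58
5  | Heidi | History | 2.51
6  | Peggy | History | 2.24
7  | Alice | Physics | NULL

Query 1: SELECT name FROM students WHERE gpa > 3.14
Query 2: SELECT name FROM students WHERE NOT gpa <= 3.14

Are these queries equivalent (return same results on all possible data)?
Yes, equivalent

Both queries return: [('Dave',), ('Frank',), ('Niaj',)]

Reason: Both filter gpa > 3.14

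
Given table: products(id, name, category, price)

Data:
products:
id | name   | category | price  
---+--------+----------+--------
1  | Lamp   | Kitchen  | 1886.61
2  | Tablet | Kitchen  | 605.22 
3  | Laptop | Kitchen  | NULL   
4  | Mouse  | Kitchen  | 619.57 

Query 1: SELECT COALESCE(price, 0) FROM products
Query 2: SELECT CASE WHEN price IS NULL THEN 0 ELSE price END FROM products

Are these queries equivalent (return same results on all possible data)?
Yes, equivalent

Both queries return: [(0,), (605.22,), (619.57,), (1886.61,)]

Reason: COALESCE vs CASE for NULL handling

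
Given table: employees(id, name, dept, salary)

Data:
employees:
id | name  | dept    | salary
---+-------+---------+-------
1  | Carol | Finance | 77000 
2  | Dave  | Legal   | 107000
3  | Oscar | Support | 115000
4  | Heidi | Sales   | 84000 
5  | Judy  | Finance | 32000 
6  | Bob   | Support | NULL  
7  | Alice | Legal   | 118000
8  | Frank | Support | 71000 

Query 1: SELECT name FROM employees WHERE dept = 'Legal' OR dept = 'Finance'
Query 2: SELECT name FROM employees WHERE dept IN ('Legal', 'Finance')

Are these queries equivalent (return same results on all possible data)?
Yes, equivalent

Both queries return: [('Alice',), ('Carol',), ('Dave',), ('Judy',)]

Reason: OR vs IN are equivalent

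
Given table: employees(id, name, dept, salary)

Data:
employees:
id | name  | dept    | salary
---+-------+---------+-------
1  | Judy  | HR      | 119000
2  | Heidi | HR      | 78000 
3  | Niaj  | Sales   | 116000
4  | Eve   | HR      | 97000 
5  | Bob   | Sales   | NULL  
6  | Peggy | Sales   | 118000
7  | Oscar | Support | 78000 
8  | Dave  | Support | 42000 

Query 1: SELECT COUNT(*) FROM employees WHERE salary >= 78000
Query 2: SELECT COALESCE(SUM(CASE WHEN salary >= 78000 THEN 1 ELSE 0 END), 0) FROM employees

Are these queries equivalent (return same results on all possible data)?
Yes, equivalent

Both queries return: [(6,)]

Reason: COUNT with WHERE vs conditional SUM (COALESCE handles empty-table NULL)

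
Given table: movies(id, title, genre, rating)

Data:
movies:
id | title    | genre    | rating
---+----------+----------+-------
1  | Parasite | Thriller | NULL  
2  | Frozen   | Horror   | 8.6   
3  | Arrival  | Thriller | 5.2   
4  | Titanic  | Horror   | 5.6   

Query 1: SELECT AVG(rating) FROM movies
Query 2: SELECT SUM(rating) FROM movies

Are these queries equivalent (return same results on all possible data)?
No, not equivalent

Query 1 returns: [(6.466666666666666,)]
Query 2 returns: [(19.4,)]

Reason: AVG vs SUM give different aggregate values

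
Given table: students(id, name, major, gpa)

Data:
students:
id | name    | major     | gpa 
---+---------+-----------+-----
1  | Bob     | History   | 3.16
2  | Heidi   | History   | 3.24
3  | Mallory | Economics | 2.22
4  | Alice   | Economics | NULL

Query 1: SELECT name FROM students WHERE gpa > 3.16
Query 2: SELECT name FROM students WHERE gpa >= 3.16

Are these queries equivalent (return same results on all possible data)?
No, not equivalent

Query 1 returns: [('Heidi',)]
Query 2 returns: [('Bob',), ('Heidi',)]

Reason: > vs >= gives different results when gpa = 3.16 exists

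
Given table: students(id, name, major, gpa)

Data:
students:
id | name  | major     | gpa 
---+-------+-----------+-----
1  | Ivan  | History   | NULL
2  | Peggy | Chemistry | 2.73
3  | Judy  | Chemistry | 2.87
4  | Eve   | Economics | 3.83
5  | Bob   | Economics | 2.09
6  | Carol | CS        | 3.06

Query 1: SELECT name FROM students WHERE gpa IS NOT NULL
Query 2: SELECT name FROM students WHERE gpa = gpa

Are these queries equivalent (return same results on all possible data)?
Yes, equivalent

Both queries return: [('Bob',), ('Carol',), ('Eve',), ('Judy',), ('Peggy',)]

Reason: IS NOT NULL vs self-equality (both exclude NULLs)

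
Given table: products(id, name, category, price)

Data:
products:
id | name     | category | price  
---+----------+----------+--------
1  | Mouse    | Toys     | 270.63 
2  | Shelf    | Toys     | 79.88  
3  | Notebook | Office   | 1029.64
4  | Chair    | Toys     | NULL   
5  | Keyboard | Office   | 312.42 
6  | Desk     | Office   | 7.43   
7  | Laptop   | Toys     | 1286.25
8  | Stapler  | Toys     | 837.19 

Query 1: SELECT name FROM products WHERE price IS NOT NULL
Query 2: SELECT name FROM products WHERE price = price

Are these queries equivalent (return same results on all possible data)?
Yes, equivalent

Both queries return: [('Desk',), ('Keyboard',), ('Laptop',), ('Mouse',), ('Notebook',), ('Shelf',), ('Stapler',)]

Reason: IS NOT NULL vs self-equality (both exclude NULLs)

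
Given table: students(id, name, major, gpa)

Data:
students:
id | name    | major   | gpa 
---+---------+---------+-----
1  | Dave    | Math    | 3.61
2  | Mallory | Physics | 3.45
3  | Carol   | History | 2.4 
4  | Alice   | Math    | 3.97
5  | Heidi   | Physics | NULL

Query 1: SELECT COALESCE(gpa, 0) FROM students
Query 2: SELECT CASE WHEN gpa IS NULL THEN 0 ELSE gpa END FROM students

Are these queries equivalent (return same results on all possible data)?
Yes, equivalent

Both queries return: [(0,), (2.4,), (3.45,), (3.61,), (3.97,)]

Reason: COALESCE vs CASE for NULL handling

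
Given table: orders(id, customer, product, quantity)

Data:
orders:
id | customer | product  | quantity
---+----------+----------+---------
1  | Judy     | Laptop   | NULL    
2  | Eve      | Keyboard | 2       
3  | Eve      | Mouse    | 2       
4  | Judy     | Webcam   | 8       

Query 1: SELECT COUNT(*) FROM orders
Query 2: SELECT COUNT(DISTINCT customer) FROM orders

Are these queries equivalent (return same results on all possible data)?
No, not equivalent

Query 1 returns: [(4,)]
Query 2 returns: [(2,)]

Reason: COUNT(*) counts rows, COUNT(DISTINCT customer) counts unique customers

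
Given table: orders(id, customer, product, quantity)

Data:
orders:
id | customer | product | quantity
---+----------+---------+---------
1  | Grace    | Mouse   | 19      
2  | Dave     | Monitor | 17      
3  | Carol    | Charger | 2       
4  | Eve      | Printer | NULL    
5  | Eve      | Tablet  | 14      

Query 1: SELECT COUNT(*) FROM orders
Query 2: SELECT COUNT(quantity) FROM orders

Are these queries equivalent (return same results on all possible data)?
No, not equivalent

Query 1 returns: [(5,)]
Query 2 returns: [(4,)]

Reason: COUNT(*) includes NULLs, COUNT(column) excludes them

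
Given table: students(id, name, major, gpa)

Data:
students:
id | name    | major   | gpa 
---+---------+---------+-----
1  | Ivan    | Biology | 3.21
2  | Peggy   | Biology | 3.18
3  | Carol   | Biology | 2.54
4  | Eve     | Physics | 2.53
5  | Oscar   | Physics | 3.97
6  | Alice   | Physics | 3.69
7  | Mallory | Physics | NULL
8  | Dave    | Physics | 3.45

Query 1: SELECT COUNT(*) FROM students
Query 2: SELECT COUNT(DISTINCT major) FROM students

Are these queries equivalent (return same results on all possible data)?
No, not equivalent

Query 1 returns: [(8,)]
Query 2 returns: [(2,)]

Reason: COUNT(*) counts rows, COUNT(DISTINCT major) counts unique majors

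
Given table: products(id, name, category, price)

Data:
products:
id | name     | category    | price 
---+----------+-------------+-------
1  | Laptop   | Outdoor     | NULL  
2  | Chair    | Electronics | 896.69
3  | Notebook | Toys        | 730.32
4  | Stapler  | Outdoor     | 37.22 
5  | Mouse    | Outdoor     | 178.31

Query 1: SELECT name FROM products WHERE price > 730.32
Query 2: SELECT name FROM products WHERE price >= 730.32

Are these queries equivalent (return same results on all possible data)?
No, not equivalent

Query 1 returns: [('Chair',)]
Query 2 returns: [('Chair',), ('Notebook',)]

Reason: > vs >= gives different results when price = 730.32 exists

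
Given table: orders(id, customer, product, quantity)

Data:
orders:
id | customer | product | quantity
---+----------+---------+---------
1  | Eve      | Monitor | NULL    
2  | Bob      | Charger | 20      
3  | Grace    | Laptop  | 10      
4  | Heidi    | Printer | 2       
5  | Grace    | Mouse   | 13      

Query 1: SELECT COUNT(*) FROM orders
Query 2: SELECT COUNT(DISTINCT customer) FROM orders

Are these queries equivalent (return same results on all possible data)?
No, not equivalent

Query 1 returns: [(5,)]
Query 2 returns: [(4,)]

Reason: COUNT(*) counts rows, COUNT(DISTINCT customer) counts unique customers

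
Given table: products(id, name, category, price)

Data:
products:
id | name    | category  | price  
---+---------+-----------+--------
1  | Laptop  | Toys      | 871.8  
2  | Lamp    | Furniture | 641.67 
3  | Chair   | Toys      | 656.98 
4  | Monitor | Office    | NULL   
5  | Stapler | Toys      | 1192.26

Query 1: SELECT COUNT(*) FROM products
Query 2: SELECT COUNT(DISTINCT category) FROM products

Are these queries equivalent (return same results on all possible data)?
No, not equivalent

Query 1 returns: [(5,)]
Query 2 returns: [(3,)]

Reason: COUNT(*) counts rows, COUNT(DISTINCT category) counts unique categorys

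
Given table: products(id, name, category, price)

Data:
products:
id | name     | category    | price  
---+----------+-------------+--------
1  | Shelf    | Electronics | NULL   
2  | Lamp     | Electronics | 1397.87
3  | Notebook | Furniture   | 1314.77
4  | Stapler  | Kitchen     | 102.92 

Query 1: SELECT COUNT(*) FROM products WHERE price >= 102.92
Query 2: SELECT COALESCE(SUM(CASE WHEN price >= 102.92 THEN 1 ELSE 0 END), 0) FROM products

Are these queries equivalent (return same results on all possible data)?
Yes, equivalent

Both queries return: [(3,)]

Reason: COUNT with WHERE vs conditional SUM (COALESCE handles empty-table NULL)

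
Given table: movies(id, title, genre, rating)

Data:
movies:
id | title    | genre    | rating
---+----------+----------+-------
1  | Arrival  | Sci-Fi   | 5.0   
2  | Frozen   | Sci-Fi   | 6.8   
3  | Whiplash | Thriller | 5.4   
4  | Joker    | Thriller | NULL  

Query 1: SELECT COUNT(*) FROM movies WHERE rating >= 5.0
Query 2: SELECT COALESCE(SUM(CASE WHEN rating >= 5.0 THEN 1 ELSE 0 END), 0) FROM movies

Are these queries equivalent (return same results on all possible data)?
Yes, equivalent

Both queries return: [(3,)]

Reason: COUNT with WHERE vs conditional SUM (COALESCE handles empty-table NULL)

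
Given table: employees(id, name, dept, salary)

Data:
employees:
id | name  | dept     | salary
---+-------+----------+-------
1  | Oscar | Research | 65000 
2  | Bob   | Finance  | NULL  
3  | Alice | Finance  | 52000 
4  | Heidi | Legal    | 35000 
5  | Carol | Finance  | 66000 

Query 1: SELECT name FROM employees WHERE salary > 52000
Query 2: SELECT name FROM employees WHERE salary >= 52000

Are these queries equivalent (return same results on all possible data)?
No, not equivalent

Query 1 returns: [('Oscar',), ('Carol',)]
Query 2 returns: [('Oscar',), ('Alice',), ('Carol',)]

Reason: > vs >= gives different results when salary = 52000 exists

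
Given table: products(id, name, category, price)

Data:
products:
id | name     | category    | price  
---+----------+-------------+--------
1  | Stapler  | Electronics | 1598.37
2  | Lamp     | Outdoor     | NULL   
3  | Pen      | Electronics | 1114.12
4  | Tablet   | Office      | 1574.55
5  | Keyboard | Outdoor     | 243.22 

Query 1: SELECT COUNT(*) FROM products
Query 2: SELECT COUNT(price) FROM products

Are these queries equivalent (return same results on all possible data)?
No, not equivalent

Query 1 returns: [(5,)]
Query 2 returns: [(4,)]

Reason: COUNT(*) includes NULLs, COUNT(column) excludes them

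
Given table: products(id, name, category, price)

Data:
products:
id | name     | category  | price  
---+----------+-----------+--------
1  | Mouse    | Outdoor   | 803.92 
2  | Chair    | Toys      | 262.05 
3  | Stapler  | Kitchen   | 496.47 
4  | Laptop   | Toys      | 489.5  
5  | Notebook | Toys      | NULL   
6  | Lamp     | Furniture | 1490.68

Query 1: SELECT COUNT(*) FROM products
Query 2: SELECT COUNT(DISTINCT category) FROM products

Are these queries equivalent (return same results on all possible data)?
No, not equivalent

Query 1 returns: [(6,)]
Query 2 returns: [(4,)]

Reason: COUNT(*) counts rows, COUNT(DISTINCT category) counts unique categorys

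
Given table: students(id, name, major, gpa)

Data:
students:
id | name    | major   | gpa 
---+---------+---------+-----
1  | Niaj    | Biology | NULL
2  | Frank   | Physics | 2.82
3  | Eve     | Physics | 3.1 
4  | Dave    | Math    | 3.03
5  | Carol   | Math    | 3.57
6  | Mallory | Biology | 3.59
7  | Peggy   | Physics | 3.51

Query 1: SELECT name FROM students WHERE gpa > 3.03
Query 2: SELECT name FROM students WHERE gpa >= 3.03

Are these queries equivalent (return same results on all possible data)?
No, not equivalent

Query 1 returns: [('Eve',), ('Carol',), ('Mallory',), ('Peggy',)]
Query 2 returns: [('Eve',), ('Dave',), ('Carol',), ('Mallory',), ('Peggy',)]

Reason: > vs >= gives different results when gpa = 3.03 exists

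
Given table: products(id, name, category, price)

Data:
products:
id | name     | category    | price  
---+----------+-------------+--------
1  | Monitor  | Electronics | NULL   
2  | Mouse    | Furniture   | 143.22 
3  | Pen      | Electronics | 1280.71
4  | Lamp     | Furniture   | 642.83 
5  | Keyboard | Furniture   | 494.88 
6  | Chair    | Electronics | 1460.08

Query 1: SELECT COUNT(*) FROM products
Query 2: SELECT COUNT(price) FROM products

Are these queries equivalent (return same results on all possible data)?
No, not equivalent

Query 1 returns: [(6,)]
Query 2 returns: [(5,)]

Reason: COUNT(*) includes NULLs, COUNT(column) excludes them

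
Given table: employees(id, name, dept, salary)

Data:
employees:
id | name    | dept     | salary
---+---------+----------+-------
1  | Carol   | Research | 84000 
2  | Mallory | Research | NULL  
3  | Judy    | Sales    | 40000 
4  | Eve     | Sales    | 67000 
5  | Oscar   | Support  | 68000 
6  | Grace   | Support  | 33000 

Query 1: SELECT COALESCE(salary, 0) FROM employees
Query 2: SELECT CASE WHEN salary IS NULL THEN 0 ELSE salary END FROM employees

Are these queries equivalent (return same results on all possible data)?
Yes, equivalent

Both queries return: [(0,), (33000,), (40000,), (67000,), (68000,), (84000,)]

Reason: COALESCE vs CASE for NULL handling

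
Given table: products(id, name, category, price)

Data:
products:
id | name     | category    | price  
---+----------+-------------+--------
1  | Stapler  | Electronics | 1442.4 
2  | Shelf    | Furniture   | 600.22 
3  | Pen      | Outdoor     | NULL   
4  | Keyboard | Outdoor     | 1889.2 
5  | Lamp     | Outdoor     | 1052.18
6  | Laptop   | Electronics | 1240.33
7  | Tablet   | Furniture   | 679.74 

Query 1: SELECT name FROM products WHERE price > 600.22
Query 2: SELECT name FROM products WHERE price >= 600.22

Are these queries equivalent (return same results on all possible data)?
No, not equivalent

Query 1 returns: [('Stapler',), ('Keyboard',), ('Lamp',), ('Laptop',), ('Tablet',)]
Query 2 returns: [('Stapler',), ('Shelf',), ('Keyboard',), ('Lamp',), ('Laptop',), ('Tablet',)]

Reason: > vs >= gives different results when price = 600.22 exists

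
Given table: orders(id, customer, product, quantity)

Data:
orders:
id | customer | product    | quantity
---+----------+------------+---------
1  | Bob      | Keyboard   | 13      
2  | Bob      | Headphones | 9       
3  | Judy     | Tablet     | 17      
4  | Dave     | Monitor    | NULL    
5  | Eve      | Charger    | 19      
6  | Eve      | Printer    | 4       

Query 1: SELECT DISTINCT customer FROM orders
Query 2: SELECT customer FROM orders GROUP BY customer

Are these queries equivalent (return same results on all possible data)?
Yes, equivalent

Both queries return: [('Bob',), ('Dave',), ('Eve',), ('Judy',)]

Reason: Both get unique customers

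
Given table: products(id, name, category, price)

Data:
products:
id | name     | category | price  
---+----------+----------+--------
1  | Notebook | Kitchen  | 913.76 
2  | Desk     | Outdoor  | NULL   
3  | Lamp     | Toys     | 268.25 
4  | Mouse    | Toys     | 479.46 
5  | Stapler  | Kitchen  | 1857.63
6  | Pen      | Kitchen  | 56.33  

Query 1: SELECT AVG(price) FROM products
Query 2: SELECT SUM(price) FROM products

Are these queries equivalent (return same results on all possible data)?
No, not equivalent

Query 1 returns: [(715.086,)]
Query 2 returns: [(3575.4300000000003,)]

Reason: AVG vs SUM give different aggregate values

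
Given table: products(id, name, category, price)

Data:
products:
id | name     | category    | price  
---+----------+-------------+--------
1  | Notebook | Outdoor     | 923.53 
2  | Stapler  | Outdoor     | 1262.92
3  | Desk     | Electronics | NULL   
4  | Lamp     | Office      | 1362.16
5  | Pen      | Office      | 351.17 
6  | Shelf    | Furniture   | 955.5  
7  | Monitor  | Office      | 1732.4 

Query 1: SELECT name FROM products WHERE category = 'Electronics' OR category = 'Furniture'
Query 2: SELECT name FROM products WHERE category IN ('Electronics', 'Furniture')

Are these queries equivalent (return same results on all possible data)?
Yes, equivalent

Both queries return: [('Desk',), ('Shelf',)]

Reason: OR vs IN are equivalent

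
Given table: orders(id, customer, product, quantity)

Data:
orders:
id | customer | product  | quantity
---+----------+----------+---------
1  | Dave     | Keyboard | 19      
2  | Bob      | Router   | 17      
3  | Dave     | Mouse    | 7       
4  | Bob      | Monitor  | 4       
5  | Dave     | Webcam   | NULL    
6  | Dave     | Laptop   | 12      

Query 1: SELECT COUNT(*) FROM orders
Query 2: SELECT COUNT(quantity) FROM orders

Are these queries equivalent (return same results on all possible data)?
No, not equivalent

Query 1 returns: [(6,)]
Query 2 returns: [(5,)]

Reason: COUNT(*) includes NULLs, COUNT(column) excludes them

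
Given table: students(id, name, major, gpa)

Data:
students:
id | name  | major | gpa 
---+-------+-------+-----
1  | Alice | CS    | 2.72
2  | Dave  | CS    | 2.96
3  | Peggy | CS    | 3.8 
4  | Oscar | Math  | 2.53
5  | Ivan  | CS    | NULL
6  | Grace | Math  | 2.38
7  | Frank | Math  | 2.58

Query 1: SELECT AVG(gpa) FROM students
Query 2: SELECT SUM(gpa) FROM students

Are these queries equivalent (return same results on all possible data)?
No, not equivalent

Query 1 returns: [(2.828333333333333,)]
Query 2 returns: [(16.97,)]

Reason: AVG vs SUM give different aggregate values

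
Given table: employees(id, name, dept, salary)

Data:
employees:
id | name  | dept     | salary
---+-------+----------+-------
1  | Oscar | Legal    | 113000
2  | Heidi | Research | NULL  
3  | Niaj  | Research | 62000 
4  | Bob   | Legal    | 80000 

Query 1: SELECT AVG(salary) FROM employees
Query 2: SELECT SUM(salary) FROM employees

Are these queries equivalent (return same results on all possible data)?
No, not equivalent

Query 1 returns: [(85000.0,)]
Query 2 returns: [(255000,)]

Reason: AVG vs SUM give different aggregate values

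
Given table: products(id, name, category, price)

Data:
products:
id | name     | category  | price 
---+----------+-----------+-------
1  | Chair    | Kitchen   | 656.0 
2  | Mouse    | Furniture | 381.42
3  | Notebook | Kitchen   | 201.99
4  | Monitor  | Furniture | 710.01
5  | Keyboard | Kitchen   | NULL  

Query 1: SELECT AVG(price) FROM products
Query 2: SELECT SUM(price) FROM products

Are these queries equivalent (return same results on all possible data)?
No, not equivalent

Query 1 returns: [(487.355,)]
Query 2 returns: [(1949.42,)]

Reason: AVG vs SUM give different aggregate values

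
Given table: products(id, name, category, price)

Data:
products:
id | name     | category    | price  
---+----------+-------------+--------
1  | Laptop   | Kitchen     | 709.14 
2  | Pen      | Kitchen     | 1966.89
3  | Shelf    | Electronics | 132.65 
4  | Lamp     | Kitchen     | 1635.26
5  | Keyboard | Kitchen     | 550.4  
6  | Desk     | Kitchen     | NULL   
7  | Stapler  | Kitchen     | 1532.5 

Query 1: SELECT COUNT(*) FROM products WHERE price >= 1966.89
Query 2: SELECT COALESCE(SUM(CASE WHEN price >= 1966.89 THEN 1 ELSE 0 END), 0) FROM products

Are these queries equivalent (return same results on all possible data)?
Yes, equivalent

Both queries return: [(1,)]

Reason: COUNT with WHERE vs conditional SUM (COALESCE handles empty-table NULL)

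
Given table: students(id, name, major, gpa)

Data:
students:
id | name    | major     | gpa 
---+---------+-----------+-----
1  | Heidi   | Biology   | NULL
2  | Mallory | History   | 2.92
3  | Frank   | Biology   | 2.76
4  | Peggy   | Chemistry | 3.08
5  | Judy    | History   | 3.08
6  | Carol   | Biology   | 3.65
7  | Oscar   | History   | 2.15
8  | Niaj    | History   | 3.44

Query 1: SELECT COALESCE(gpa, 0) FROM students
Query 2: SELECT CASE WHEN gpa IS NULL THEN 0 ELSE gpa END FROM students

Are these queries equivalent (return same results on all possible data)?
Yes, equivalent

Both queries return: [(0,), (2.15,), (2.76,), (2.92,), (3.08,), (3.08,), (3.44,), (3.65,)]

Reason: COALESCE vs CASE for NULL handling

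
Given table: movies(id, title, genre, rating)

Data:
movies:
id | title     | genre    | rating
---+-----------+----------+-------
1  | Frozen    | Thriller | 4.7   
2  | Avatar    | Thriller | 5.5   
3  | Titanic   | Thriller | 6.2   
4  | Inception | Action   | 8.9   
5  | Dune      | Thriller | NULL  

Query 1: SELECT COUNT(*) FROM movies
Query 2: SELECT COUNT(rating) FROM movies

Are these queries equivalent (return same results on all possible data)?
No, not equivalent

Query 1 returns: [(5,)]
Query 2 returns: [(4,)]

Reason: COUNT(*) includes NULLs, COUNT(column) excludes them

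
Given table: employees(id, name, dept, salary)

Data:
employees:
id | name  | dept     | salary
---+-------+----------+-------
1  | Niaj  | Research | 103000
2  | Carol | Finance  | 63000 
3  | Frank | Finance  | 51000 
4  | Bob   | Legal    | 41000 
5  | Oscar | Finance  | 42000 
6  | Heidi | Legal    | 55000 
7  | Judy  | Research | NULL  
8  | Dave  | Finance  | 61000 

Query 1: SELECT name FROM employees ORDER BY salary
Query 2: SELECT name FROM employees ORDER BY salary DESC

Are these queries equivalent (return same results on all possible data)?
No, not equivalent

Query 1 returns: [('Judy',), ('Bob',), ('Oscar',), ('Frank',), ('Heidi',), ('Dave',), ('Carol',), ('Niaj',)]
Query 2 returns: [('Niaj',), ('Carol',), ('Dave',), ('Heidi',), ('Frank',), ('Oscar',), ('Bob',), ('Judy',)]

Reason: ASC vs DESC gives opposite ordering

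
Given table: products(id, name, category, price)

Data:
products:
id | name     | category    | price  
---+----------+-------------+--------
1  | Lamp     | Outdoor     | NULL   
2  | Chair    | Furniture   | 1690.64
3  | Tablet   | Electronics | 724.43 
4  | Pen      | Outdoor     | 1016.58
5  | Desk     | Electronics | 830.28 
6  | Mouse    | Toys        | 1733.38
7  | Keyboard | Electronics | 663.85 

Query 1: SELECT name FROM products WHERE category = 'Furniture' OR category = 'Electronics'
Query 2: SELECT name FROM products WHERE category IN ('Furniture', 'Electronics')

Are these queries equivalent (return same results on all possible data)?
Yes, equivalent

Both queries return: [('Chair',), ('Desk',), ('Keyboard',), ('Tablet',)]

Reason: OR vs IN are equivalent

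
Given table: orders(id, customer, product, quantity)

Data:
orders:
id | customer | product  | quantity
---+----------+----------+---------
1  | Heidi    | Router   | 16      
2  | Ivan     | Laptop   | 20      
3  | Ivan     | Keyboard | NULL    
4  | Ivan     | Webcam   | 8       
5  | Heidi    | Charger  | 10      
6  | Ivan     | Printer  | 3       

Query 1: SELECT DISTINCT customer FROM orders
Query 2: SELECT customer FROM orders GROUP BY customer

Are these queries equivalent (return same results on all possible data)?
Yes, equivalent

Both queries return: [('Heidi',), ('Ivan',)]

Reason: Both get unique customers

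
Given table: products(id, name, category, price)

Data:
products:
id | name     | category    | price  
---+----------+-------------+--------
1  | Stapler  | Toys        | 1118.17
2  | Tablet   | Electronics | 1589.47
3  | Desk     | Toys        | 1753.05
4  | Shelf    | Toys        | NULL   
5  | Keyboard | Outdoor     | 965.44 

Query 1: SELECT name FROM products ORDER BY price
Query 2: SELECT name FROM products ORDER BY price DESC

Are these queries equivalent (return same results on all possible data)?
No, not equivalent

Query 1 returns: [('Shelf',), ('Keyboard',), ('Stapler',), ('Tablet',), ('Desk',)]
Query 2 returns: [('Desk',), ('Tablet',), ('Stapler',), ('Keyboard',), ('Shelf',)]

Reason: ASC vs DESC gives opposite ordering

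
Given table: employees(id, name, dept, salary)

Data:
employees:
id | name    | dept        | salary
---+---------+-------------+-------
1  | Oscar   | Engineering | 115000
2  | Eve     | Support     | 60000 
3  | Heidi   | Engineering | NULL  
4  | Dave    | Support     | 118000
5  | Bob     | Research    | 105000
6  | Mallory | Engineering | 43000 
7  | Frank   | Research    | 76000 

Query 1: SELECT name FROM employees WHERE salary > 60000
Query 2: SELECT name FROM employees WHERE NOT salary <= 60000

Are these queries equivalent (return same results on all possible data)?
Yes, equivalent

Both queries return: [('Bob',), ('Dave',), ('Frank',), ('Oscar',)]

Reason: Both filter salary > 60000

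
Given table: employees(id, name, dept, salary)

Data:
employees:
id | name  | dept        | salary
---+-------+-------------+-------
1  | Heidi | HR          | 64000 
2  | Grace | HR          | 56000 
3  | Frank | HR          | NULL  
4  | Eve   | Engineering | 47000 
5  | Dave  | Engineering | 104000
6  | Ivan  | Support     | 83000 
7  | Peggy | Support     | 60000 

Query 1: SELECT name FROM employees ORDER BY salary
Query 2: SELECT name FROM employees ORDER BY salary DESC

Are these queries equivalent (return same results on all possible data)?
No, not equivalent

Query 1 returns: [('Frank',), ('Eve',), ('Grace',), ('Peggy',), ('Heidi',), ('Ivan',), ('Dave',)]
Query 2 returns: [('Dave',), ('Ivan',), ('Heidi',), ('Peggy',), ('Grace',), ('Eve',), ('Frank',)]

Reason: ASC vs DESC gives opposite ordering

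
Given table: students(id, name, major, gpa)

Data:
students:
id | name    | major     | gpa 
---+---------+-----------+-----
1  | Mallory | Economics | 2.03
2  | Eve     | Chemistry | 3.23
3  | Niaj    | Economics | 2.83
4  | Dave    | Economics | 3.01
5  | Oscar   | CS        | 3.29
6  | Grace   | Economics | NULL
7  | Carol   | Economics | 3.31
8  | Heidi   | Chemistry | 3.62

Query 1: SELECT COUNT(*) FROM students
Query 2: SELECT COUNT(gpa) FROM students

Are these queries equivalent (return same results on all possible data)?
No, not equivalent

Query 1 returns: [(8,)]
Query 2 returns: [(7,)]

Reason: COUNT(*) includes NULLs, COUNT(column) excludes them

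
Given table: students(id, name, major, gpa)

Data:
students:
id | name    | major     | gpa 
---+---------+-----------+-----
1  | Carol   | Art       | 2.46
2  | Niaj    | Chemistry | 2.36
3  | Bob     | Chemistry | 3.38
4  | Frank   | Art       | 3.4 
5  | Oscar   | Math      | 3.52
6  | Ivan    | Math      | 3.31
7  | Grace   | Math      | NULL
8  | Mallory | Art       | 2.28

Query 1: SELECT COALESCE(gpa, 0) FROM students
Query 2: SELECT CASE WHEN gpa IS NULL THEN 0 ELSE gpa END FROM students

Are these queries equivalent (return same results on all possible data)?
Yes, equivalent

Both queries return: [(0,), (2.28,), (2.36,), (2.46,), (3.31,), (3.38,), (3.4,), (3.52,)]

Reason: COALESCE vs CASE for NULL handling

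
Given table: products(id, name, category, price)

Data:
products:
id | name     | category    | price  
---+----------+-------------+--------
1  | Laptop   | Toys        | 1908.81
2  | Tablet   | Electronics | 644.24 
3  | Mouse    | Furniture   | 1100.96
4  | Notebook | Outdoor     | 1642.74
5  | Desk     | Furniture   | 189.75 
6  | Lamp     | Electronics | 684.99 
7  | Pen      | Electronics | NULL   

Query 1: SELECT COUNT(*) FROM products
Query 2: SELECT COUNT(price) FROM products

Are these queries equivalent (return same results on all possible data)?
No, not equivalent

Query 1 returns: [(7,)]
Query 2 returns: [(6,)]

Reason: COUNT(*) includes NULLs, COUNT(column) excludes them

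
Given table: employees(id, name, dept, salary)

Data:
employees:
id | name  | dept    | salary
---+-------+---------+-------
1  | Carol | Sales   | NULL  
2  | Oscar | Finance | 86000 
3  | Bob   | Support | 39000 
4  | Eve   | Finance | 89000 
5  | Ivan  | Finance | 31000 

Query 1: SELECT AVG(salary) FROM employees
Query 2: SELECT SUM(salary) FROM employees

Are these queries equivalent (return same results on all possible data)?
No, not equivalent

Query 1 returns: [(61250.0,)]
Query 2 returns: [(245000,)]

Reason: AVG vs SUM give different aggregate values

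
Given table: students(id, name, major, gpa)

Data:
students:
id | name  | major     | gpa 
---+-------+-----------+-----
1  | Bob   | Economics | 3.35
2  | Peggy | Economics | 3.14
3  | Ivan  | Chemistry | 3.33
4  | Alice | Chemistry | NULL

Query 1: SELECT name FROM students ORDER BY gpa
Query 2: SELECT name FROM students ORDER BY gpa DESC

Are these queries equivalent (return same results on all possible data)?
No, not equivalent

Query 1 returns: [('Alice',), ('Peggy',), ('Ivan',), ('Bob',)]
Query 2 returns: [('Bob',), ('Ivan',), ('Peggy',), ('Alice',)]

Reason: ASC vs DESC gives opposite ordering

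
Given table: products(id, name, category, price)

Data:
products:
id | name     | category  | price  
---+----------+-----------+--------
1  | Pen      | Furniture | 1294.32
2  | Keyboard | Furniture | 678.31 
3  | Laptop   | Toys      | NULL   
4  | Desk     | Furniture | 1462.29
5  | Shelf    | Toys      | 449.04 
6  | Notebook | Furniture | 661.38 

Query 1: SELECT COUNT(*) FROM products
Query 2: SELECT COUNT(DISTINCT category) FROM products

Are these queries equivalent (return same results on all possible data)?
No, not equivalent

Query 1 returns: [(6,)]
Query 2 returns: [(2,)]

Reason: COUNT(*) counts rows, COUNT(DISTINCT category) counts unique categorys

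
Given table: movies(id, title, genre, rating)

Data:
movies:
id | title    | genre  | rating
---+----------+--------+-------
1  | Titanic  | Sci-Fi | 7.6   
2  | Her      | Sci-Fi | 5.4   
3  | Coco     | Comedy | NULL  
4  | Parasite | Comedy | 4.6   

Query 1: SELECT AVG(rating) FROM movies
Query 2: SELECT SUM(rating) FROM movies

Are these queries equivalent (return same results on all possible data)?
No, not equivalent

Query 1 returns: [(5.866666666666667,)]
Query 2 returns: [(17.6,)]

Reason: AVG vs SUM give different aggregate values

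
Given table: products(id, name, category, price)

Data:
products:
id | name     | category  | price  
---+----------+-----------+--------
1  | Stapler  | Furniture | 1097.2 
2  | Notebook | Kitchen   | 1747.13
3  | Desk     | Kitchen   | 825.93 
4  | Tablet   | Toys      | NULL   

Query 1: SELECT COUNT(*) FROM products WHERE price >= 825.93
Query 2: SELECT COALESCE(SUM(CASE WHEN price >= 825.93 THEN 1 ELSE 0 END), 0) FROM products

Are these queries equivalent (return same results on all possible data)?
Yes, equivalent

Both queries return: [(3,)]

Reason: COUNT with WHERE vs conditional SUM (COALESCE handles empty-table NULL)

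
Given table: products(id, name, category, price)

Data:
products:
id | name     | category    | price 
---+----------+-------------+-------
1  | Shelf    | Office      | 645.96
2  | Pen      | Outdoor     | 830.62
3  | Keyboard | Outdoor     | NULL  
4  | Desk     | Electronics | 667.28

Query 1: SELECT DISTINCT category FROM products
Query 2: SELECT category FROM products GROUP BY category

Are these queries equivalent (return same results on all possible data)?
Yes, equivalent

Both queries return: [('Electronics',), ('Office',), ('Outdoor',)]

Reason: Both get unique categorys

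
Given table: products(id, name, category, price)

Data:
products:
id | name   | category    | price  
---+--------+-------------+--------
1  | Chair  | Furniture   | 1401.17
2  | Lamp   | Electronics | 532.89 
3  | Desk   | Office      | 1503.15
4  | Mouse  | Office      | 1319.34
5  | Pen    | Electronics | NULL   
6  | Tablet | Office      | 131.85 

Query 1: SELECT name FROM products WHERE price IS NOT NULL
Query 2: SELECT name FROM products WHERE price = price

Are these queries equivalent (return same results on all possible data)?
Yes, equivalent

Both queries return: [('Chair',), ('Desk',), ('Lamp',), ('Mouse',), ('Tablet',)]

Reason: IS NOT NULL vs self-equality (both exclude NULLs)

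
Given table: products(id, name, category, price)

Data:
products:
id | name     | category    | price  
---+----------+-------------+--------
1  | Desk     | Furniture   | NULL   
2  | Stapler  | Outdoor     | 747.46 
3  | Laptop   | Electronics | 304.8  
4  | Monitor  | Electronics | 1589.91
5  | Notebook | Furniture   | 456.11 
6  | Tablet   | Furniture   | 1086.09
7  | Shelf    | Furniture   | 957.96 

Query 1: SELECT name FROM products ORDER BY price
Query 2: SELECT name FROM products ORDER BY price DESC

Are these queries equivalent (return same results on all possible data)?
No, not equivalent

Query 1 returns: [('Desk',), ('Laptop',), ('Notebook',), ('Stapler',), ('Shelf',), ('Tablet',), ('Monitor',)]
Query 2 returns: [('Monitor',), ('Tablet',), ('Shelf',), ('Stapler',), ('Notebook',), ('Laptop',), ('Desk',)]

Reason: ASC vs DESC gives opposite ordering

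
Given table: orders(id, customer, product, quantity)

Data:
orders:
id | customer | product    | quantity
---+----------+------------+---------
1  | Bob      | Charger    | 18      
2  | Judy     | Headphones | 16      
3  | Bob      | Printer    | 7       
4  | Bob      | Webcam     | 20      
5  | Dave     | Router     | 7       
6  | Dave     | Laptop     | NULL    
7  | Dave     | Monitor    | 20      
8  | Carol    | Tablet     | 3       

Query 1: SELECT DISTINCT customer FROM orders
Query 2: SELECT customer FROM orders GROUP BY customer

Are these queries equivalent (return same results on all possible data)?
Yes, equivalent

Both queries return: [('Bob',), ('Carol',), ('Dave',), ('Judy',)]

Reason: Both get unique customers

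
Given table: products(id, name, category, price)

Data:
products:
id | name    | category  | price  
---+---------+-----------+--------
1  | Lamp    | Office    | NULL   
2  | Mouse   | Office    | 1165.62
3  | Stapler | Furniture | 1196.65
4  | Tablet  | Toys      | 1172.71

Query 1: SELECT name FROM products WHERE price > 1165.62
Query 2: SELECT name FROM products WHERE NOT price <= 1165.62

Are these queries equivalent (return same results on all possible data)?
Yes, equivalent

Both queries return: [('Stapler',), ('Tablet',)]

Reason: Both filter price > 1165.62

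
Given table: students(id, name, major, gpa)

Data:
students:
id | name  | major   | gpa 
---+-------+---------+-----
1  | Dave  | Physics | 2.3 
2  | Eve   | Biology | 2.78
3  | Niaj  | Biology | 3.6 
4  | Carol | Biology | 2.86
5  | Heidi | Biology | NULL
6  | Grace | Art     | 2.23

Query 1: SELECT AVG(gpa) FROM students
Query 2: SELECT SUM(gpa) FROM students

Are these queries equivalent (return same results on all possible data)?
No, not equivalent

Query 1 returns: [(2.754,)]
Query 2 returns: [(13.77,)]

Reason: AVG vs SUM give different aggregate values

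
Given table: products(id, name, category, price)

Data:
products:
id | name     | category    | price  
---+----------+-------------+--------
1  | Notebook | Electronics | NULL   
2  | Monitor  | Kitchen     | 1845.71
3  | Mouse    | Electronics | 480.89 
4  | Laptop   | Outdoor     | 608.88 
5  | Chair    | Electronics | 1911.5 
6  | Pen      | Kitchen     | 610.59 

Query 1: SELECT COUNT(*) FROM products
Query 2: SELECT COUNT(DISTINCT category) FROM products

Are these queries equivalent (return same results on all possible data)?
No, not equivalent

Query 1 returns: [(6,)]
Query 2 returns: [(3,)]

Reason: COUNT(*) counts rows, COUNT(DISTINCT category) counts unique categorys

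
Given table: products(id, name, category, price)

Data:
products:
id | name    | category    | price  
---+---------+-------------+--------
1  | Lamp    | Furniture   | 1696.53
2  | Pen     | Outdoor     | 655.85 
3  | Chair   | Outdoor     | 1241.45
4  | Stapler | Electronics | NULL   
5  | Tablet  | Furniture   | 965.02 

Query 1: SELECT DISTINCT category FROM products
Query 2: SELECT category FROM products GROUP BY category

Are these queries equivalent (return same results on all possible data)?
Yes, equivalent

Both queries return: [('Electronics',), ('Furniture',), ('Outdoor',)]

Reason: Both get unique categorys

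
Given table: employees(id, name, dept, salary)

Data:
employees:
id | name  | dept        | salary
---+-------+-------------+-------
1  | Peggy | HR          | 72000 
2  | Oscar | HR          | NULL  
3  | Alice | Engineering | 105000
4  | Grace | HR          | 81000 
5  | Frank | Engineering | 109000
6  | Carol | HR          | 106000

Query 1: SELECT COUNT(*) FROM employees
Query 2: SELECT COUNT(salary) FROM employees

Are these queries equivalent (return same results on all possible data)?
No, not equivalent

Query 1 returns: [(6,)]
Query 2 returns: [(5,)]

Reason: COUNT(*) includes NULLs, COUNT(column) excludes them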